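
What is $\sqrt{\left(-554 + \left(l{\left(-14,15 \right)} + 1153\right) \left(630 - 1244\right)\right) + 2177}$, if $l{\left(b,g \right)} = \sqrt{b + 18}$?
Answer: $i \sqrt{707547} \approx 841.16 i$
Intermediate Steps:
$l{\left(b,g \right)} = \sqrt{18 + b}$
$\sqrt{\left(-554 + \left(l{\left(-14,15 \right)} + 1153\right) \left(630 - 1244\right)\right) + 2177} = \sqrt{\left(-554 + \left(\sqrt{18 - 14} + 1153\right) \left(630 - 1244\right)\right) + 2177} = \sqrt{\left(-554 + \left(\sqrt{4} + 1153\right) \left(-614\right)\right) + 2177} = \sqrt{\left(-554 + \left(2 + 1153\right) \left(-614\right)\right) + 2177} = \sqrt{\left(-554 + 1155 \left(-614\right)\right) + 2177} = \sqrt{\left(-554 - 709170\right) + 2177} = \sqrt{-709724 + 2177} = \sqrt{-707547} = i \sqrt{707547}$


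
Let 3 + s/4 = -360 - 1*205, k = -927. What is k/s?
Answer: 927/2272 ≈ 0.40801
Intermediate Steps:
s = -2272 (s = -12 + 4*(-360 - 1*205) = -12 + 4*(-360 - 205) = -12 + 4*(-565) = -12 - 2260 = -2272)
k/s = -927/(-2272) = -927*(-1/2272) = 927/2272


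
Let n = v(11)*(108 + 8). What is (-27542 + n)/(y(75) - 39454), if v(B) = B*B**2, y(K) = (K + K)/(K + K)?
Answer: -126854/39453 ≈ -3.2153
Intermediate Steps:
y(K) = 1 (y(K) = (2*K)/((2*K)) = (2*K)*(1/(2*K)) = 1)
v(B) = B**3
n = 154396 (n = 11**3*(108 + 8) = 1331*116 = 154396)
(-27542 + n)/(y(75) - 39454) = (-27542 + 154396)/(1 - 39454) = 126854/(-39453) = 126854*(-1/39453) = -126854/39453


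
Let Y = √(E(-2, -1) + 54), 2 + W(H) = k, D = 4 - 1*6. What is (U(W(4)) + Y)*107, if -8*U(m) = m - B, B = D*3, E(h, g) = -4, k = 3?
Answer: -749/8 + 535*√2 ≈ 662.98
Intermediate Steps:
D = -2 (D = 4 - 6 = -2)
B = -6 (B = -2*3 = -6)
W(H) = 1 (W(H) = -2 + 3 = 1)
U(m) = -¾ - m/8 (U(m) = -(m - 1*(-6))/8 = -(m + 6)/8 = -(6 + m)/8 = -¾ - m/8)
Y = 5*√2 (Y = √(-4 + 54) = √50 = 5*√2 ≈ 7.0711)
(U(W(4)) + Y)*107 = ((-¾ - ⅛*1) + 5*√2)*107 = ((-¾ - ⅛) + 5*√2)*107 = (-7/8 + 5*√2)*107 = -749/8 + 535*√2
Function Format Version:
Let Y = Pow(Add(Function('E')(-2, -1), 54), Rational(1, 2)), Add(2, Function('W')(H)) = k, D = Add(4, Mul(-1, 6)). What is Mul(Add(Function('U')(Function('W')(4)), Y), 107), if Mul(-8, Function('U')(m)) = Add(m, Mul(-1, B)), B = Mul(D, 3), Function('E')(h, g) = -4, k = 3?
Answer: Add(Rational(-749, 8), Mul(535, Pow(2, Rational(1, 2)))) ≈ 662.98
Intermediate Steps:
D = -2 (D = Add(4, -6) = -2)
B = -6 (B = Mul(-2, 3) = -6)
Function('W')(H) = 1 (Function('W')(H) = Add(-2, 3) = 1)
Function('U')(m) = Add(Rational(-3, 4), Mul(Rational(-1, 8), m)) (Function('U')(m) = Mul(Rational(-1, 8), Add(m, Mul(-1, -6))) = Mul(Rational(-1, 8), Add(m, 6)) = Mul(Rational(-1, 8), Add(6, m)) = Add(Rational(-3, 4), Mul(Rational(-1, 8), m)))
Y = Mul(5, Pow(2, Rational(1, 2))) (Y = Pow(Add(-4, 54), Rational(1, 2)) = Pow(50, Rational(1, 2)) = Mul(5, Pow(2, Rational(1, 2))) ≈ 7.0711)
Mul(Add(Function('U')(Function('W')(4)), Y), 107) = Mul(Add(Add(Rational(-3, 4), Mul(Rational(-1, 8), 1)), Mul(5, Pow(2, Rational(1, 2)))), 107) = Mul(Add(Add(Rational(-3, 4), Rational(-1, 8)), Mul(5, Pow(2, Rational(1, 2)))), 107) = Mul(Add(Rational(-7, 8), Mul(5, Pow(2, Rational(1, 2)))), 107) = Add(Rational(-749, 8), Mul(535, Pow(2, Rational(1, 2))))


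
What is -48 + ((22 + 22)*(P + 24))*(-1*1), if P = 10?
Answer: -1544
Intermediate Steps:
-48 + ((22 + 22)*(P + 24))*(-1*1) = -48 + ((22 + 22)*(10 + 24))*(-1*1) = -48 + (44*34)*(-1) = -48 + 1496*(-1) = -48 - 1496 = -1544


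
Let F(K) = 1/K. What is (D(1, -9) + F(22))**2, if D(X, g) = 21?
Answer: 214369/484 ≈ 442.91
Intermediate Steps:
(D(1, -9) + F(22))**2 = (21 + 1/22)**2 = (463/22)**2 = 214369/484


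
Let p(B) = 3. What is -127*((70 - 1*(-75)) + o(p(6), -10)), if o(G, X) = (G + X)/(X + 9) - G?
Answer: -18923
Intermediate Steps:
o(G, X) = -G + (G + X)/(9 + X) (o(G, X) = (G + X)/(9 + X) - G = -G + (G + X)/(9 + X))
-127*((70 - 1*(-75)) + o(p(6), -10)) = -127*((70 - 1*(-75)) + (-10 - 8*3 - 1*3*(-10))/(9 - 10)) = -127*((70 + 75) + (-10 - 24 + 30)/(-1)) = -127*(145 - 1*(-4)) = -127*(145 + 4) = -127*149 = -18923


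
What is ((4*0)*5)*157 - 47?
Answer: -47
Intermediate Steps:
((4*0)*5)*157 - 47 = (0*5)*157 - 47 = 0*157 - 47 = 0 - 47 = -47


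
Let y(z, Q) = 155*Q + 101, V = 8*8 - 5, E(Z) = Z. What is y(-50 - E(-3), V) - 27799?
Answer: -18553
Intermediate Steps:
V = 59 (V = 64 - 5 = 59)
y(z, Q) = 101 + 155*Q
y(-50 - E(-3), V) - 27799 = (101 + 155*59) - 27799 = (101 + 9145) - 27799 = 9246 - 27799 = -18553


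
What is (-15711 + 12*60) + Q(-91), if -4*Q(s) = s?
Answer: -59873/4 ≈ -14968.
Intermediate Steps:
Q(s) = -s/4
(-15711 + 12*60) + Q(-91) = (-15711 + 12*60) - ¼*(-91) = (-15711 + 720) + 91/4 = -14991 + 91/4 = -59873/4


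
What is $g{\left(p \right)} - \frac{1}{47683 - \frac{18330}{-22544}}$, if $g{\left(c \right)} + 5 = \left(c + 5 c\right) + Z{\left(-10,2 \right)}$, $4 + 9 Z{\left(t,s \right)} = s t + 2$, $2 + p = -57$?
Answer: $- \frac{1748461385521}{4837427469} \approx -361.44$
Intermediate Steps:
$p = -59$ ($p = -2 - 57 = -59$)
$Z{\left(t,s \right)} = - \frac{2}{9} + \frac{s t}{9}$ ($Z{\left(t,s \right)} = - \frac{4}{9} + \frac{s t + 2}{9} = - \frac{4}{9} + \frac{2 + s t}{9} = - \frac{4}{9} + \left(\frac{2}{9} + \frac{s t}{9}\right) = - \frac{2}{9} + \frac{s t}{9}$)
$g{\left(c \right)} = - \frac{67}{9} + 6 c$ ($g{\left(c \right)} = -5 + \left(\left(c + 5 c\right) + \left(- \frac{2}{9} + \frac{1}{9} \cdot 2 \left(-10\right)\right)\right) = -5 + \left(6 c - \frac{22}{9}\right) = -5 + \left(- \frac{22}{9} + 6 c\right) = - \frac{67}{9} + 6 c$)
$g{\left(p \right)} - \frac{1}{47683 - \frac{18330}{-22544}} = \left(- \frac{67}{9} + 6 \left(-59\right)\right) - \frac{1}{47683 - \frac{18330}{-22544}} = \left(- \frac{67}{9} - 354\right) - \frac{1}{47683 - - \frac{9165}{11272}} = - \frac{3253}{9} - \frac{1}{47683 + \frac{9165}{11272}} = - \frac{3253}{9} - \frac{1}{\frac{537491941}{11272}} = - \frac{3253}{9} - \frac{11272}{537491941} = - \frac{1748461385521}{4837427469}$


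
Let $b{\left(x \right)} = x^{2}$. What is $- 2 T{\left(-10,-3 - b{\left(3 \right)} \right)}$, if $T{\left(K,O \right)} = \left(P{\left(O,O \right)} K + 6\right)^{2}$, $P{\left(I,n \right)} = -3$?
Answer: $-2592$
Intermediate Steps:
$T{\left(K,O \right)} = \left(6 - 3 K\right)^{2}$ ($T{\left(K,O \right)} = \left(- 3 K + 6\right)^{2} = \left(6 - 3 K\right)^{2}$)
$- 2 T{\left(-10,-3 - b{\left(3 \right)} \right)} = - 2 \cdot 9 \left(2 - -10\right)^{2} = - 2 \cdot 9 \left(2 + 10\right)^{2} = - 2 \cdot 9 \cdot 12^{2} = - 2 \cdot 9 \cdot 144 = \left(-2\right) 1296 = -2592$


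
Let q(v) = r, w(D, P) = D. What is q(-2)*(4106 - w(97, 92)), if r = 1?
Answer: 4009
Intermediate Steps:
q(v) = 1
q(-2)*(4106 - w(97, 92)) = 1*(4106 - 1*97) = 1*(4106 - 97) = 1*4009 = 4009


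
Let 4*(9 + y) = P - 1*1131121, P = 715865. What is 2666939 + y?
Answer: 2563116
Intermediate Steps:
y = -103823 (y = -9 + (715865 - 1*1131121)/4 = -9 + (715865 - 1131121)/4 = -9 + (¼)*(-415256) = -9 - 103814 = -103823)
2666939 + y = 2666939 - 103823 = 2563116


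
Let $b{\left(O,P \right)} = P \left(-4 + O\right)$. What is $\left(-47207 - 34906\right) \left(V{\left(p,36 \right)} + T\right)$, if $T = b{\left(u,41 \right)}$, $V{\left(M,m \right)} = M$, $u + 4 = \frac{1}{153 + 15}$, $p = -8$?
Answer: $\frac{1543915997}{56} \approx 2.757 \cdot 10^{7}$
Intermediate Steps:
$u = - \frac{671}{168}$ ($u = -4 + \frac{1}{153 + 15} = -4 + \frac{1}{168} = - \frac{671}{168} \approx -3.994$)
$T = - \frac{55063}{168}$ ($T = 41 \left(-4 - \frac{671}{168}\right) = 41 \left(- \frac{1343}{168}\right) = - \frac{55063}{168} \approx -327.76$)
$\left(-47207 - 34906\right) \left(V{\left(p,36 \right)} + T\right) = \left(-47207 - 34906\right) \left(-8 - \frac{55063}{168}\right) = \left(-82113\right) \left(- \frac{56407}{168}\right) = \frac{1543915997}{56}$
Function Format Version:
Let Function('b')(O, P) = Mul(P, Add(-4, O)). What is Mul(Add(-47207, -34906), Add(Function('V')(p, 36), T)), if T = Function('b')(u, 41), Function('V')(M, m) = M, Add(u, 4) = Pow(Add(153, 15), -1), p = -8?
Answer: Rational(1543915997, 56) ≈ 2.7570e+7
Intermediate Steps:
u = Rational(-671, 168) (u = Add(-4, Pow(Add(153, 15), -1)) = Add(-4, Pow(168, -1)) = Add(-4, Rational(1, 168)) = Rational(-671, 168) ≈ -3.9940)
T = Rational(-55063, 168) (T = Mul(41, Add(-4, Rational(-671, 168))) = Mul(41, Rational(-1343, 168)) = Rational(-55063, 168) ≈ -327.76)
Mul(Add(-47207, -34906), Add(Function('V')(p, 36), T)) = Mul(Add(-47207, -34906), Add(-8, Rational(-55063, 168))) = Mul(-82113, Rational(-56407, 168)) = Rational(1543915997, 56)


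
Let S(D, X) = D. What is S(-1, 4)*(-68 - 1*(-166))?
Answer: -98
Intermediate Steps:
S(-1, 4)*(-68 - 1*(-166)) = -(-68 - 1*(-166)) = -(-68 + 166) = -1*98 = -98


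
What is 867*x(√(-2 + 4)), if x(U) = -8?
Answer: -6936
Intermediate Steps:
867*x(√(-2 + 4)) = 867*(-8) = -6936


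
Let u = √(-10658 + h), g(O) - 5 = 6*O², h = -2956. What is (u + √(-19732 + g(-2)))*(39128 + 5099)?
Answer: 44227*I*(√13614 + √19703) ≈ 1.1368e+7*I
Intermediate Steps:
g(O) = 5 + 6*O²
u = I*√13614 (u = √(-10658 - 2956) = √(-13614) = I*√13614 ≈ 116.68*I)
(u + √(-19732 + g(-2)))*(39128 + 5099) = (I*√13614 + √(-19732 + (5 + 6*(-2)²)))*(39128 + 5099) = (I*√13614 + √(-19732 + (5 + 6*4)))*44227 = (I*√13614 + √(-19732 + (5 + 24)))*44227 = (I*√13614 + √(-19732 + 29))*44227 = (I*√13614 + √(-19703))*44227 = (I*√13614 + I*√19703)*44227 = 44227*I*√13614 + 44227*I*√19703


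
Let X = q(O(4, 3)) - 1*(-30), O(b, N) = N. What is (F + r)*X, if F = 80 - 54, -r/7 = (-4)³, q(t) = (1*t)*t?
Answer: 18486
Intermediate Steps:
q(t) = t² (q(t) = t*t = t²)
r = 448 (r = -7*(-4)³ = -7*(-64) = 448)
F = 26
X = 39 (X = 3² - 1*(-30) = 9 + 30 = 39)
(F + r)*X = (26 + 448)*39 = 474*39 = 18486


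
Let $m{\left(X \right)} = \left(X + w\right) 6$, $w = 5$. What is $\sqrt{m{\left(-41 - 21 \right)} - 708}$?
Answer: $5 i \sqrt{42} \approx 32.404 i$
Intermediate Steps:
$m{\left(X \right)} = 30 + 6 X$ ($m{\left(X \right)} = \left(X + 5\right) 6 = \left(5 + X\right) 6 = 30 + 6 X$)
$\sqrt{m{\left(-41 - 21 \right)} - 708} = \sqrt{\left(30 + 6 \left(-41 - 21\right)\right) - 708} = \sqrt{\left(30 + 6 \left(-62\right)\right) - 708} = \sqrt{\left(30 - 372\right) - 708} = \sqrt{-342 - 708} = \sqrt{-1050} = 5 i \sqrt{42}$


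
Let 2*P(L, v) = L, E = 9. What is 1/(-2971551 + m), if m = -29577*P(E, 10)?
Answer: -2/6209295 ≈ -3.2210e-7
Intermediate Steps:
P(L, v) = L/2
m = -266193/2 (m = -29577*9/2 = -266193/2 ≈ -1.3310e+5)
1/(-2971551 + m) = 1/(-2971551 - 266193/2) = 1/(-6209295/2) = -2/6209295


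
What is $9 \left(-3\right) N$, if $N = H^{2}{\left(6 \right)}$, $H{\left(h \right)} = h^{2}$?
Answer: $-34992$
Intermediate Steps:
$N = 1296$ ($N = \left(6^{2}\right)^{2} = 36^{2} = 1296$)
$9 \left(-3\right) N = 9 \left(-3\right) 1296 = \left(-27\right) 1296 = -34992$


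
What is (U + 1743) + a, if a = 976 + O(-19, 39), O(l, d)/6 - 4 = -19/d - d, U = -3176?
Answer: -8709/13 ≈ -669.92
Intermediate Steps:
O(l, d) = 24 - 114/d - 6*d (O(l, d) = 24 + 6*(-19/d - d) = 24 + 6*(-d - 19/d) = 24 + (-114/d - 6*d) = 24 - 114/d - 6*d)
a = 9920/13 (a = 976 + (24 - 114/39 - 6*39) = 976 + (24 - 114*1/39 - 234) = 976 + (24 - 38/13 - 234) = 976 - 2768/13 = 9920/13 ≈ 763.08)
(U + 1743) + a = (-3176 + 1743) + 9920/13 = -1433 + 9920/13 = -8709/13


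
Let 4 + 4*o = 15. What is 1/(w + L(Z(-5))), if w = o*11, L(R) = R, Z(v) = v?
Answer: 4/101 ≈ 0.039604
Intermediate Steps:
o = 11/4 (o = -1 + (¼)*15 = -1 + 15/4 = 11/4 ≈ 2.7500)
w = 121/4 (w = (11/4)*11 = 121/4 ≈ 30.250)
1/(w + L(Z(-5))) = 1/(121/4 - 5) = 1/(101/4) = 4/101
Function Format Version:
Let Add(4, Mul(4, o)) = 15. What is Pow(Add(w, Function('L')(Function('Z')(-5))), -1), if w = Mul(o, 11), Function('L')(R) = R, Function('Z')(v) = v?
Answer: Rational(4, 101) ≈ 0.039604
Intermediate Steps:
o = Rational(11, 4) (o = Add(-1, Mul(Rational(1, 4), 15)) = Add(-1, Rational(15, 4)) = Rational(11, 4) ≈ 2.7500)
w = Rational(121, 4) (w = Mul(Rational(11, 4), 11) = Rational(121, 4) ≈ 30.250)
Pow(Add(w, Function('L')(Function('Z')(-5))), -1) = Pow(Add(Rational(121, 4), -5), -1) = Pow(Rational(101, 4), -1) = Rational(4, 101)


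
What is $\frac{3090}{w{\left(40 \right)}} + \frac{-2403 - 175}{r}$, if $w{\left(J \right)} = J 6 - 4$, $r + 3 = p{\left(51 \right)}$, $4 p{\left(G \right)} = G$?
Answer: $- \frac{1156561}{4602} \approx -251.32$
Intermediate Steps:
$p{\left(G \right)} = \frac{G}{4}$
$r = \frac{39}{4}$ ($r = -3 + \frac{1}{4} \cdot 51 = -3 + \frac{51}{4} = \frac{39}{4} \approx 9.75$)
$w{\left(J \right)} = -4 + 6 J$ ($w{\left(J \right)} = 6 J - 4 = -4 + 6 J$)
$\frac{3090}{w{\left(40 \right)}} + \frac{-2403 - 175}{r} = \frac{3090}{-4 + 6 \cdot 40} + \frac{-2403 - 175}{\frac{39}{4}} = \frac{3090}{-4 + 240} + \left(-2403 - 175\right) \frac{4}{39} = \frac{3090}{236} - \frac{10312}{39} = 3090 \cdot \frac{1}{236} - \frac{10312}{39} = \frac{1545}{118} - \frac{10312}{39} = - \frac{1156561}{4602}$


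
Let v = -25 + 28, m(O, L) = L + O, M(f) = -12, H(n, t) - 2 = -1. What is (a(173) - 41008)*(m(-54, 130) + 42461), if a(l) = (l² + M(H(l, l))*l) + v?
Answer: -559446624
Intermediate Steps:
H(n, t) = 1 (H(n, t) = 2 - 1 = 1)
v = 3
a(l) = 3 + l² - 12*l (a(l) = (l² - 12*l) + 3 = 3 + l² - 12*l)
(a(173) - 41008)*(m(-54, 130) + 42461) = ((3 + 173² - 12*173) - 41008)*((130 - 54) + 42461) = ((3 + 29929 - 2076) - 41008)*(76 + 42461) = (27856 - 41008)*42537 = -13152*42537 = -559446624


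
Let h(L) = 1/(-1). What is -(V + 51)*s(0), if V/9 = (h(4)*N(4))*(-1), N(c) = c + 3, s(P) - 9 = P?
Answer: -1026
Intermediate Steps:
s(P) = 9 + P
N(c) = 3 + c
h(L) = -1 (h(L) = 1*(-1) = -1)
V = 63 (V = 9*(-(3 + 4)*(-1)) = 9*(-1*7*(-1)) = 9*(-7*(-1)) = 9*7 = 63)
-(V + 51)*s(0) = -(63 + 51)*(9 + 0) = -114*9 = -1*1026 = -1026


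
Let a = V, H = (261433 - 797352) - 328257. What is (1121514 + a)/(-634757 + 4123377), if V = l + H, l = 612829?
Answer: 870167/3488620 ≈ 0.24943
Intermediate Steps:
H = -864176 (H = -535919 - 328257 = -864176)
V = -251347 (V = 612829 - 864176 = -251347)
a = -251347
(1121514 + a)/(-634757 + 4123377) = (1121514 - 251347)/(-634757 + 4123377) = 870167/3488620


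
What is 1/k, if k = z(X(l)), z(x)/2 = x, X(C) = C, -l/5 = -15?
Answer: 1/150 ≈ 0.0066667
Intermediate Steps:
l = 75 (l = -5*(-15) = 75)
z(x) = 2*x
k = 150 (k = 2*75 = 150)
1/k = 1/150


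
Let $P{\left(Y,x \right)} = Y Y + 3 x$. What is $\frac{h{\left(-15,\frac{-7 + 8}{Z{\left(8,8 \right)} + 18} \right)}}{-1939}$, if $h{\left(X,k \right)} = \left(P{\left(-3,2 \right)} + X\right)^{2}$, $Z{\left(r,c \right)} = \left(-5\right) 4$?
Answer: $0$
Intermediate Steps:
$Z{\left(r,c \right)} = -20$
$P{\left(Y,x \right)} = Y^{2} + 3 x$
$h{\left(X,k \right)} = \left(15 + X\right)^{2}$ ($h{\left(X,k \right)} = \left(\left(\left(-3\right)^{2} + 3 \cdot 2\right) + X\right)^{2} = \left(\left(9 + 6\right) + X\right)^{2} = \left(15 + X\right)^{2}$)
$\frac{h{\left(-15,\frac{-7 + 8}{Z{\left(8,8 \right)} + 18} \right)}}{-1939} = \frac{\left(15 - 15\right)^{2}}{-1939} = 0^{2} \left(- \frac{1}{1939}\right) = 0 \left(- \frac{1}{1939}\right) = 0$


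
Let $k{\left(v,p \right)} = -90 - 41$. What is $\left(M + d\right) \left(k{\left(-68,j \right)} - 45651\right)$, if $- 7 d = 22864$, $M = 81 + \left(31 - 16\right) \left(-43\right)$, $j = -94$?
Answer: $\frac{1227506984}{7} \approx 1.7536 \cdot 10^{8}$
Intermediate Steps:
$k{\left(v,p \right)} = -131$ ($k{\left(v,p \right)} = -90 - 41 = -131$)
$M = -564$ ($M = 81 + 15 \left(-43\right) = 81 - 645 = -564$)
$d = - \frac{22864}{7}$ ($d = \left(- \frac{1}{7}\right) 22864 = - \frac{22864}{7} \approx -3266.3$)
$\left(M + d\right) \left(k{\left(-68,j \right)} - 45651\right) = \left(-564 - \frac{22864}{7}\right) \left(-131 - 45651\right) = \left(- \frac{26812}{7}\right) \left(-45782\right) = \frac{1227506984}{7}$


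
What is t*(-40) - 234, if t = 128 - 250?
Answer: 4646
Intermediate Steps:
t = -122
t*(-40) - 234 = -122*(-40) - 234 = 4880 - 234 = 4646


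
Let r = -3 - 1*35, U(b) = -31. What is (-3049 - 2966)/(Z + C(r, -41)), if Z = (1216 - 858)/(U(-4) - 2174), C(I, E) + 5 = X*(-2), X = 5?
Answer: 13263075/33433 ≈ 396.71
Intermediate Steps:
r = -38 (r = -3 - 35 = -38)
C(I, E) = -15 (C(I, E) = -5 + 5*(-2) = -5 - 10 = -15)
Z = -358/2205 (Z = (1216 - 858)/(-31 - 2174) = 358/(-2205) = 358*(-1/2205) = -358/2205 ≈ -0.16236)
(-3049 - 2966)/(Z + C(r, -41)) = (-3049 - 2966)/(-358/2205 - 15) = -6015/(-33433/2205) = -6015*(-2205/33433) = 13263075/33433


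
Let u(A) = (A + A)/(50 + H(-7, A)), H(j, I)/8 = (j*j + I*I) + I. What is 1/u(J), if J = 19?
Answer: 1741/19 ≈ 91.632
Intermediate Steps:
H(j, I) = 8*I + 8*I² + 8*j² (H(j, I) = 8*((j*j + I*I) + I) = 8*((j² + I²) + I) = 8*((I² + j²) + I) = 8*(I + I² + j²) = 8*I + 8*I² + 8*j²)
u(A) = 2*A/(442 + 8*A + 8*A²) (u(A) = (A + A)/(50 + (8*A + 8*A² + 8*(-7)²)) = (2*A)/(50 + (8*A + 8*A² + 8*49)) = (2*A)/(50 + (8*A + 8*A² + 392)) = (2*A)/(50 + (392 + 8*A + 8*A²)) = (2*A)/(442 + 8*A + 8*A²) = 2*A/(442 + 8*A + 8*A²))
1/u(J) = 1/(19/(221 + 4*19 + 4*19²)) = 1/(19/(221 + 76 + 4*361)) = 1/(19/(221 + 76 + 1444)) = 1/(19/1741) = 1741/19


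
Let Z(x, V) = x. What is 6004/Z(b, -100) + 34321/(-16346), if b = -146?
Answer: -51576125/1193258 ≈ -43.223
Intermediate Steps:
6004/Z(b, -100) + 34321/(-16346) = 6004/(-146) + 34321/(-16346) = 6004*(-1/146) + 34321*(-1/16346) = -3002/73 - 34321/16346 = -51576125/1193258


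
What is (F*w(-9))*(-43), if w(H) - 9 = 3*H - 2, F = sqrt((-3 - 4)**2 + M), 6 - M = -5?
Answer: 1720*sqrt(15) ≈ 6661.5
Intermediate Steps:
M = 11 (M = 6 - 1*(-5) = 6 + 5 = 11)
F = 2*sqrt(15) (F = sqrt((-3 - 4)**2 + 11) = sqrt((-7)**2 + 11) = sqrt(49 + 11) = sqrt(60) = 2*sqrt(15) ≈ 7.7460)
w(H) = 7 + 3*H (w(H) = 9 + (3*H - 2) = 9 + (-2 + 3*H) = 7 + 3*H)
(F*w(-9))*(-43) = ((2*sqrt(15))*(7 + 3*(-9)))*(-43) = ((2*sqrt(15))*(7 - 27))*(-43) = ((2*sqrt(15))*(-20))*(-43) = -40*sqrt(15)*(-43) = 1720*sqrt(15)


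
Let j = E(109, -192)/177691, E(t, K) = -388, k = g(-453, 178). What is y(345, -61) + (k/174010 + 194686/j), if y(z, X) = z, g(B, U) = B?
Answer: -752458743902678/8439485 ≈ -8.9159e+7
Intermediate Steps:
k = -453
j = -388/177691 ≈ -0.0021836
y(345, -61) + (k/174010 + 194686/j) = 345 + (-453/174010 + 194686/(-388/177691)) = 345 + (-453*1/174010 + 194686*(-177691/388)) = 345 + (-453/174010 - 17296975013/194) = 345 - 752461655525003/8439485 = -752458743902678/8439485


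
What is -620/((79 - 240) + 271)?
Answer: -62/11 ≈ -5.6364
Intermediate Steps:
-620/((79 - 240) + 271) = -620/(-161 + 271) = -620/110 = -620*1/110 = -62/11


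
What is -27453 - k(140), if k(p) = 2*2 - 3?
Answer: -27454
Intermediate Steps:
k(p) = 1 (k(p) = 4 - 3 = 1)
-27453 - k(140) = -27453 - 1*1 = -27453 - 1 = -27454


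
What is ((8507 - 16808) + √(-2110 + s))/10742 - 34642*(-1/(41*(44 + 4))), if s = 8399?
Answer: 2169439/128904 + √6289/10742 ≈ 16.837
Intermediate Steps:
((8507 - 16808) + √(-2110 + s))/10742 - 34642*(-1/(41*(44 + 4))) = ((8507 - 16808) + √(-2110 + 8399))/10742 - 34642*(-1/(41*(44 + 4))) = (-8301 + √6289)*(1/10742) - 34642/(48*(-41)) = (-8301/10742 + √6289/10742) - 34642/(-1968) = (-8301/10742 + √6289/10742) - 34642*(-1/1968) = (-8301/10742 + √6289/10742) + 17321/984 = 2169439/128904 + √6289/10742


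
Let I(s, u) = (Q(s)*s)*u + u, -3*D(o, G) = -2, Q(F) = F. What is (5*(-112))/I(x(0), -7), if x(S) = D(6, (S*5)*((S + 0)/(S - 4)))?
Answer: 720/13 ≈ 55.385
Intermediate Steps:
D(o, G) = 2/3 (D(o, G) = -1/3*(-2) = 2/3)
x(S) = 2/3
I(s, u) = u + u*s**2 (I(s, u) = (s*s)*u + u = s**2*u + u = u*s**2 + u = u + u*s**2)
(5*(-112))/I(x(0), -7) = (5*(-112))/((-7*(1 + (2/3)**2))) = -560*(-1/(7*(1 + 4/9))) = -560/((-7*13/9)) = -560/(-91/9) = -560*(-9/91) = 720/13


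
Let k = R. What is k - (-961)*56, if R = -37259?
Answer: 16557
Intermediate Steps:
k = -37259
k - (-961)*56 = -37259 - (-961)*56 = -37259 - 1*(-53816) = -37259 + 53816 = 16557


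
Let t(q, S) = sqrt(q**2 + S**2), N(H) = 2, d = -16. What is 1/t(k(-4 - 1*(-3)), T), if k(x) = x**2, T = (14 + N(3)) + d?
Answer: 1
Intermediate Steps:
T = 0 (T = (14 + 2) - 16 = 16 - 16 = 0)
t(q, S) = sqrt(S**2 + q**2)
1/t(k(-4 - 1*(-3)), T) = 1/(sqrt(0**2 + ((-4 - 1*(-3))**2)**2)) = 1/(sqrt(0 + ((-4 + 3)**2)**2)) = 1/(sqrt(0 + ((-1)**2)**2)) = 1/(sqrt(0 + 1**2)) = 1/(sqrt(0 + 1)) = 1/(sqrt(1)) = 1/1 = 1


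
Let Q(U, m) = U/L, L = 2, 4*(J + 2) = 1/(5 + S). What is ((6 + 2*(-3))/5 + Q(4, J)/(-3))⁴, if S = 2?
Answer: 16/81 ≈ 0.19753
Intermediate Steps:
J = -55/28 (J = -2 + 1/(4*(5 + 2)) = -2 + (¼)/7 = -2 + (¼)*(⅐) = -2 + 1/28 = -55/28 ≈ -1.9643)
Q(U, m) = U/2
((6 + 2*(-3))/5 + Q(4, J)/(-3))⁴ = ((6 + 2*(-3))/5 + ((½)*4)/(-3))⁴ = ((6 - 6)*(⅕) + 2*(-⅓))⁴ = (0*(⅕) - ⅔)⁴ = (0 - ⅔)⁴ = (-⅔)⁴ = 16/81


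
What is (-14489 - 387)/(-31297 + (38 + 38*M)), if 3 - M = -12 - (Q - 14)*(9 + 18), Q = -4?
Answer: 14876/49157 ≈ 0.30262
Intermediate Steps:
M = -471 (M = 3 - (-12 - (-4 - 14)*(9 + 18)) = 3 - (-12 - (-18)*27) = 3 - (-12 - 1*(-486)) = 3 - (-12 + 486) = 3 - 1*474 = 3 - 474 = -471)
(-14489 - 387)/(-31297 + (38 + 38*M)) = (-14489 - 387)/(-31297 + (38 + 38*(-471))) = -14876/(-31297 + (38 - 17898)) = -14876/(-31297 - 17860) = -14876/(-49157) = -14876*(-1/49157) = 14876/49157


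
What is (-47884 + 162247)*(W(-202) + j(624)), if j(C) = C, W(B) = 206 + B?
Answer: 71819964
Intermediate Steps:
(-47884 + 162247)*(W(-202) + j(624)) = (-47884 + 162247)*((206 - 202) + 624) = 114363*(4 + 624) = 114363*628 = 71819964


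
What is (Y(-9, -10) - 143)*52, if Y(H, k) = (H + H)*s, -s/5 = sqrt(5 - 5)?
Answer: -7436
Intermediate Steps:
s = 0 (s = -5*sqrt(5 - 5) = -5*sqrt(0) = -5*0 = 0)
Y(H, k) = 0 (Y(H, k) = (H + H)*0 = (2*H)*0 = 0)
(Y(-9, -10) - 143)*52 = (0 - 143)*52 = -143*52 = -7436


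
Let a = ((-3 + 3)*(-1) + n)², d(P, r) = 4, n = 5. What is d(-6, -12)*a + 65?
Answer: 165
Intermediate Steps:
a = 25 (a = ((-3 + 3)*(-1) + 5)² = (0*(-1) + 5)² = (0 + 5)² = 5² = 25)
d(-6, -12)*a + 65 = 4*25 + 65 = 100 + 65 = 165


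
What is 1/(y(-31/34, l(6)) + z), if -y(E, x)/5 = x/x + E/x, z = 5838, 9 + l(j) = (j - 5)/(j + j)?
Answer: 1819/10609297 ≈ 0.00017145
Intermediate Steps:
l(j) = -9 + (-5 + j)/(2*j) (l(j) = -9 + (j - 5)/(j + j) = -9 + (-5 + j)/((2*j)) = -9 + (-5 + j)*(1/(2*j)) = -9 + (-5 + j)/(2*j))
y(E, x) = -5 - 5*E/x (y(E, x) = -5*(x/x + E/x) = -5*(1 + E/x) = -5 - 5*E/x)
1/(y(-31/34, l(6)) + z) = 1/((-5 - 5*(-31/34)/((½)*(-5 - 17*6)/6)) + 5838) = 1/((-5 - 5*(-31*1/34)/((½)*(⅙)*(-5 - 102))) + 5838) = 1/((-5 - 5*(-31/34)/(½)*(⅙)*(-107)) + 5838) = 1/((-5 - 5*(-31/34)/(-107/12)) + 5838) = 1/((-5 - 5*(-31/34)*(-12/107)) + 5838) = 1/((-5 - 930/1819) + 5838) = 1/(-10025/1819 + 5838) = 1/(10609297/1819) = 1819/10609297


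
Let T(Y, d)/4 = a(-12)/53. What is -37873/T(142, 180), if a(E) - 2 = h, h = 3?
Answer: -2007269/20 ≈ -1.0036e+5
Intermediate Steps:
a(E) = 5 (a(E) = 2 + 3 = 5)
T(Y, d) = 20/53 (T(Y, d) = 4*(5/53) = 20/53)
-37873/T(142, 180) = -37873/20/53 = -37873*53/20 = -2007269/20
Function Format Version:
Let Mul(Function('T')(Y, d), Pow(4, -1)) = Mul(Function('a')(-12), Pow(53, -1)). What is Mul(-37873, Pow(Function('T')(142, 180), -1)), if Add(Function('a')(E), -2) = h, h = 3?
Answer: Rational(-2007269, 20) ≈ -1.0036e+5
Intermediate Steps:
Function('a')(E) = 5 (Function('a')(E) = Add(2, 3) = 5)
Function('T')(Y, d) = Rational(20, 53) (Function('T')(Y, d) = Mul(4, Mul(5, Pow(53, -1))) = Mul(4, Mul(5, Rational(1, 53))) = Mul(4, Rational(5, 53)) = Rational(20, 53))
Mul(-37873, Pow(Function('T')(142, 180), -1)) = Mul(-37873, Pow(Rational(20, 53), -1)) = Mul(-37873, Rational(53, 20)) = Rational(-2007269, 20)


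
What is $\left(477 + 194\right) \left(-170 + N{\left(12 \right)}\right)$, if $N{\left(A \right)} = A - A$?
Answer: $-114070$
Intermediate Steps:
$N{\left(A \right)} = 0$
$\left(477 + 194\right) \left(-170 + N{\left(12 \right)}\right) = \left(477 + 194\right) \left(-170 + 0\right) = 671 \left(-170\right) = -114070$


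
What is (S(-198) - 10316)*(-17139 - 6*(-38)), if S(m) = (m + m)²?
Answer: -2477461500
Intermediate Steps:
S(m) = 4*m² (S(m) = (2*m)² = 4*m²)
(S(-198) - 10316)*(-17139 - 6*(-38)) = (4*(-198)² - 10316)*(-17139 - 6*(-38)) = (4*39204 - 10316)*(-17139 + 228) = (156816 - 10316)*(-16911) = 146500*(-16911) = -2477461500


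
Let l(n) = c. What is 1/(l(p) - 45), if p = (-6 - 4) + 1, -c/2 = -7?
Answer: -1/31 ≈ -0.032258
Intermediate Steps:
c = 14 (c = -2*(-7) = 14)
p = -9 (p = -10 + 1 = -9)
l(n) = 14
1/(l(p) - 45) = 1/(14 - 45) = 1/(-31) = -1/31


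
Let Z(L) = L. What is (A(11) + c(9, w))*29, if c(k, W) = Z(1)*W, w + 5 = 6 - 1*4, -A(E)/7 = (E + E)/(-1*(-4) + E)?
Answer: -5771/15 ≈ -384.73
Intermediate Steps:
A(E) = -14*E/(4 + E) (A(E) = -7*(E + E)/(-1*(-4) + E) = -7*2*E/(4 + E) = -14*E/(4 + E))
w = -3 (w = -5 + (6 - 1*4) = -5 + (6 - 4) = -5 + 2 = -3)
c(k, W) = W (c(k, W) = 1*W = W)
(A(11) + c(9, w))*29 = (-14*11/(4 + 11) - 3)*29 = (-14*11/15 - 3)*29 = (-14*11*1/15 - 3)*29 = (-154/15 - 3)*29 = -199/15*29 = -5771/15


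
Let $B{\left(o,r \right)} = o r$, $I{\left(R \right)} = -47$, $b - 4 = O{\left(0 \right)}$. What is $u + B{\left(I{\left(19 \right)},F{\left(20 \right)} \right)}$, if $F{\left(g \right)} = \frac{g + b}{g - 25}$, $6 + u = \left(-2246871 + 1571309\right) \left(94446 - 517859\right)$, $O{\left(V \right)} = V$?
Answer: $\frac{1430208666628}{5} \approx 2.8604 \cdot 10^{11}$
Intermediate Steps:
$b = 4$ ($b = 4 + 0 = 4$)
$u = 286041733100$ ($u = -6 + \left(-2246871 + 1571309\right) \left(94446 - 517859\right) = -6 - -286041733106 = -6 + 286041733106 = 286041733100$)
$F{\left(g \right)} = \frac{4 + g}{-25 + g}$ ($F{\left(g \right)} = \frac{g + 4}{g - 25} = \frac{4 + g}{-25 + g}$)
$u + B{\left(I{\left(19 \right)},F{\left(20 \right)} \right)} = 286041733100 - 47 \frac{4 + 20}{-25 + 20} = 286041733100 - 47 \frac{1}{-5} \cdot 24 = 286041733100 - 47 \left(\left(- \frac{1}{5}\right) 24\right) = 286041733100 - - \frac{1128}{5} = 286041733100 + \frac{1128}{5} = \frac{1430208666628}{5}$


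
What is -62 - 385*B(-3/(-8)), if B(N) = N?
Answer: -1651/8 ≈ -206.38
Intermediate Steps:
-62 - 385*B(-3/(-8)) = -62 - (-1155)/(-8) = -62 - (-1155)*(-1)/8 = -62 - 385*3/8 = -62 - 1155/8 = -1651/8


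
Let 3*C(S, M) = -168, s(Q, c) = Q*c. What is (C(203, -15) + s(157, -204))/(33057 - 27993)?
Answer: -8021/1266 ≈ -6.3357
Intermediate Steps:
C(S, M) = -56 (C(S, M) = (⅓)*(-168) = -56)
(C(203, -15) + s(157, -204))/(33057 - 27993) = (-56 + 157*(-204))/(33057 - 27993) = (-56 - 32028)/5064 = -32084*1/5064 = -8021/1266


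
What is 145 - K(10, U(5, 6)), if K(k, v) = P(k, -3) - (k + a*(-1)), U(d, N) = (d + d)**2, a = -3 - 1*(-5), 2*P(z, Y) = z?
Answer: 148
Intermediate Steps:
P(z, Y) = z/2
a = 2 (a = -3 + 5 = 2)
U(d, N) = 4*d**2 (U(d, N) = (2*d)**2 = 4*d**2)
K(k, v) = 2 - k/2 (K(k, v) = k/2 - (k + 2*(-1)) = k/2 - (k - 2) = k/2 - (-2 + k) = k/2 + (2 - k) = 2 - k/2)
145 - K(10, U(5, 6)) = 145 - (2 - 1/2*10) = 145 - (2 - 5) = 145 - 1*(-3) = 145 + 3 = 148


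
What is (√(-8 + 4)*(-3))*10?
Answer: -60*I ≈ -60.0*I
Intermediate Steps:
(√(-8 + 4)*(-3))*10 = (√(-4)*(-3))*10 = ((2*I)*(-3))*10 = -6*I*10 = -60*I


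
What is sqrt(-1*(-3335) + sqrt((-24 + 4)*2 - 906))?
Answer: sqrt(3335 + I*sqrt(946)) ≈ 57.75 + 0.2663*I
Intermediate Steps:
sqrt(-1*(-3335) + sqrt((-24 + 4)*2 - 906)) = sqrt(3335 + sqrt(-20*2 - 906)) = sqrt(3335 + sqrt(-40 - 906)) = sqrt(3335 + sqrt(-946)) = sqrt(3335 + I*sqrt(946))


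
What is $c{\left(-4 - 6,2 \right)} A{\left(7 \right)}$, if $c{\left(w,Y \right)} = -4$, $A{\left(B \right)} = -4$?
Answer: $16$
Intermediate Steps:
$c{\left(-4 - 6,2 \right)} A{\left(7 \right)} = \left(-4\right) \left(-4\right) = 16$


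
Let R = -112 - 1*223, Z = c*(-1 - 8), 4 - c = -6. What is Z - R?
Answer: 245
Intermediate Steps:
c = 10 (c = 4 - 1*(-6) = 4 + 6 = 10)
Z = -90 (Z = 10*(-1 - 8) = 10*(-9) = -90)
R = -335 (R = -112 - 223 = -335)
Z - R = -90 - 1*(-335) = -90 + 335 = 245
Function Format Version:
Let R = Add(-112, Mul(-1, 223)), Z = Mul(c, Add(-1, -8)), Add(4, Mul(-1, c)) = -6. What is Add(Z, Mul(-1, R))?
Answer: 245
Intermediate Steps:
c = 10 (c = Add(4, Mul(-1, -6)) = Add(4, 6) = 10)
Z = -90 (Z = Mul(10, Add(-1, -8)) = Mul(10, -9) = -90)
R = -335 (R = Add(-112, -223) = -335)
Add(Z, Mul(-1, R)) = Add(-90, Mul(-1, -335)) = Add(-90, 335) = 245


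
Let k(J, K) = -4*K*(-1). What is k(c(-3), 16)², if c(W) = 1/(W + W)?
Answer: 4096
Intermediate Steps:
c(W) = 1/(2*W)
k(J, K) = 4*K
k(c(-3), 16)² = (4*16)² = 64² = 4096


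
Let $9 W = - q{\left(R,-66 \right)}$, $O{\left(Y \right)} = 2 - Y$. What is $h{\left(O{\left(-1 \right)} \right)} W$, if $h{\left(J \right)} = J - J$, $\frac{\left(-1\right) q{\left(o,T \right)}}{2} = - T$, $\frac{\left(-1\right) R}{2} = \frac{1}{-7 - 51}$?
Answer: $0$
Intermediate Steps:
$R = \frac{1}{29}$ ($R = - \frac{2}{-7 - 51} = - \frac{2}{-58} = \left(-2\right) \left(- \frac{1}{58}\right) = \frac{1}{29} \approx 0.034483$)
$q{\left(o,T \right)} = 2 T$ ($q{\left(o,T \right)} = - 2 \left(- T\right) = 2 T$)
$W = \frac{44}{3}$ ($W = \frac{\left(-1\right) 2 \left(-66\right)}{9} = \frac{\left(-1\right) \left(-132\right)}{9} = \frac{1}{9} \cdot 132 = \frac{44}{3} \approx 14.667$)
$h{\left(J \right)} = 0$
$h{\left(O{\left(-1 \right)} \right)} W = 0 \cdot \frac{44}{3} = 0$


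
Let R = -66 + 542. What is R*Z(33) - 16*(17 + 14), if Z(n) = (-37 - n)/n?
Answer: -49688/33 ≈ -1505.7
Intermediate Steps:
Z(n) = (-37 - n)/n
R = 476
R*Z(33) - 16*(17 + 14) = 476*((-37 - 1*33)/33) - 16*(17 + 14) = 476*((-37 - 33)/33) - 16*31 = 476*((1/33)*(-70)) - 496 = 476*(-70/33) - 496 = -33320/33 - 496 = -49688/33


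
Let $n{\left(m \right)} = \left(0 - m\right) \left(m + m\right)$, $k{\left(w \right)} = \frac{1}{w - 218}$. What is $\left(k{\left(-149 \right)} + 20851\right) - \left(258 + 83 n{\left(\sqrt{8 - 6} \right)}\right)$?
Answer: $\frac{7679474}{367} \approx 20925.0$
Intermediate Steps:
$k{\left(w \right)} = \frac{1}{-218 + w}$
$n{\left(m \right)} = - 2 m^{2}$ ($n{\left(m \right)} = - m 2 m = - 2 m^{2}$)
$\left(k{\left(-149 \right)} + 20851\right) - \left(258 + 83 n{\left(\sqrt{8 - 6} \right)}\right) = \left(\frac{1}{-218 - 149} + 20851\right) - \left(258 + 83 \left(- 2 \left(\sqrt{8 - 6}\right)^{2}\right)\right) = \left(\frac{1}{-367} + 20851\right) - \left(258 + 83 \left(- 2 \left(\sqrt{2}\right)^{2}\right)\right) = \left(- \frac{1}{367} + 20851\right) - \left(258 + 83 \left(\left(-2\right) 2\right)\right) = \frac{7652316}{367} - -74 = \frac{7652316}{367} + \left(-258 + 332\right) = \frac{7652316}{367} + 74 = \frac{7679474}{367}$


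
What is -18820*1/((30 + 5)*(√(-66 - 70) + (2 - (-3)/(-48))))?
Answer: -1866944/250439 + 1927168*I*√34/250439 ≈ -7.4547 + 44.87*I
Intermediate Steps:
-18820*1/((30 + 5)*(√(-66 - 70) + (2 - (-3)/(-48)))) = -18820*1/(35*(√(-136) + (2 - (-3)*(-1)/48))) = -18820*1/(35*(2*I*√34 + (2 - 1*1/16))) = -18820*1/(35*(2*I*√34 + (2 - 1/16))) = -18820*1/(35*(2*I*√34 + 31/16)) = -18820*1/(35*(31/16 + 2*I*√34)) = -18820/(1085/16 + 70*I*√34)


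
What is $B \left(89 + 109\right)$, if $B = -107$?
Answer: $-21186$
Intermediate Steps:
$B \left(89 + 109\right) = - 107 \left(89 + 109\right) = \left(-107\right) 198 = -21186$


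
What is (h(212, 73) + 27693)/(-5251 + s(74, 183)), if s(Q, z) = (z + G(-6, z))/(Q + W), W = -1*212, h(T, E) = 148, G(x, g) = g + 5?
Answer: -3842058/725009 ≈ -5.2993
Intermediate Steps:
G(x, g) = 5 + g
W = -212
s(Q, z) = (5 + 2*z)/(-212 + Q) (s(Q, z) = (z + (5 + z))/(Q - 212) = (5 + 2*z)/(-212 + Q))
(h(212, 73) + 27693)/(-5251 + s(74, 183)) = (148 + 27693)/(-5251 + (5 + 2*183)/(-212 + 74)) = 27841/(-5251 + (5 + 366)/(-138)) = 27841/(-5251 - 1/138*371) = 27841/(-5251 - 371/138) = 27841/(-725009/138) = 27841*(-138/725009) = -3842058/725009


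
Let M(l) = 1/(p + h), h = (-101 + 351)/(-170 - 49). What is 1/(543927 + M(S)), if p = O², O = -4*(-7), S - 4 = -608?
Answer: 171446/93254108661 ≈ 1.8385e-6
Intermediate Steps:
S = -604 (S = 4 - 608 = -604)
h = -250/219 (h = 250/(-219) = 250*(-1/219) = -250/219 ≈ -1.1416)
O = 28
p = 784 (p = 28² = 784)
M(l) = 219/171446 (M(l) = 1/(784 - 250/219) = 1/(171446/219) = 219/171446)
1/(543927 + M(S)) = 1/(543927 + 219/171446) = 1/(93254108661/171446) = 171446/93254108661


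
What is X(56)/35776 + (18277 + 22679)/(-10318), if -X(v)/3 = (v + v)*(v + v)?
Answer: -14480694/2883881 ≈ -5.0213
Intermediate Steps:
X(v) = -12*v² (X(v) = -3*(v + v)*(v + v) = -3*2*v*2*v = -12*v²)
X(56)/35776 + (18277 + 22679)/(-10318) = -12*56²/35776 + (18277 + 22679)/(-10318) = -12*3136*(1/35776) + 40956*(-1/10318) = -37632*1/35776 - 20478/5159 = -588/559 - 20478/5159 = -14480694/2883881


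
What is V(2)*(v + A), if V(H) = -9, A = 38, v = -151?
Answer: 1017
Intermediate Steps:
V(2)*(v + A) = -9*(-151 + 38) = -9*(-113) = 1017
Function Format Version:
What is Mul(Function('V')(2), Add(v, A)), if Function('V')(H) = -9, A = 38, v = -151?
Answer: 1017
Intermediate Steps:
Mul(Function('V')(2), Add(v, A)) = Mul(-9, Add(-151, 38)) = Mul(-9, -113) = 1017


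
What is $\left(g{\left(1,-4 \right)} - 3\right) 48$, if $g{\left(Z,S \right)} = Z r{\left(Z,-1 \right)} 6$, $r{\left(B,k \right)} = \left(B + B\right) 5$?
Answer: $2736$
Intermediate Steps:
$r{\left(B,k \right)} = 10 B$ ($r{\left(B,k \right)} = 2 B 5 = 10 B$)
$g{\left(Z,S \right)} = 60 Z^{2}$ ($g{\left(Z,S \right)} = Z 10 Z 6 = 10 Z^{2} \cdot 6 = 60 Z^{2}$)
$\left(g{\left(1,-4 \right)} - 3\right) 48 = \left(60 \cdot 1^{2} - 3\right) 48 = \left(60 \cdot 1 - 3\right) 48 = \left(60 - 3\right) 48 = 57 \cdot 48 = 2736$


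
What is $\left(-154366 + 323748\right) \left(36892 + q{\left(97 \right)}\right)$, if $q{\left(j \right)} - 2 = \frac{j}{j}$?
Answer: $6249348890$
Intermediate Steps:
$q{\left(j \right)} = 3$ ($q{\left(j \right)} = 2 + \frac{j}{j} = 2 + 1 = 3$)
$\left(-154366 + 323748\right) \left(36892 + q{\left(97 \right)}\right) = \left(-154366 + 323748\right) \left(36892 + 3\right) = 169382 \cdot 36895 = 6249348890$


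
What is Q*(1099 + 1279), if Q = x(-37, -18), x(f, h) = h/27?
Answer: -4756/3 ≈ -1585.3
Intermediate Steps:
x(f, h) = h/27 (x(f, h) = h*(1/27) = h/27)
Q = -⅔ (Q = (1/27)*(-18) = -⅔ ≈ -0.66667)
Q*(1099 + 1279) = -2*(1099 + 1279)/3 = -⅔*2378 = -4756/3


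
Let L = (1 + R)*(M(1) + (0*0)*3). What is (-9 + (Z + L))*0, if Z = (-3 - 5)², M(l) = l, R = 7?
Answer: 0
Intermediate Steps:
Z = 64 (Z = (-8)² = 64)
L = 8 (L = (1 + 7)*(1 + (0*0)*3) = 8*(1 + 0*3) = 8*(1 + 0) = 8*1 = 8)
(-9 + (Z + L))*0 = (-9 + (64 + 8))*0 = (-9 + 72)*0 = 63*0 = 0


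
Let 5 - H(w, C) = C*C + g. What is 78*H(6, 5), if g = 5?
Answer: -1950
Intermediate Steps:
H(w, C) = -C² (H(w, C) = 5 - (C*C + 5) = 5 - (C² + 5) = 5 - (5 + C²) = 5 + (-5 - C²) = -C²)
78*H(6, 5) = 78*(-1*5²) = 78*(-1*25) = 78*(-25) = -1950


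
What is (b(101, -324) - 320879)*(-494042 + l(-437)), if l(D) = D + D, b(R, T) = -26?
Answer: 158821018980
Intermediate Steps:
l(D) = 2*D
(b(101, -324) - 320879)*(-494042 + l(-437)) = (-26 - 320879)*(-494042 + 2*(-437)) = -320905*(-494042 - 874) = -320905*(-494916) = 158821018980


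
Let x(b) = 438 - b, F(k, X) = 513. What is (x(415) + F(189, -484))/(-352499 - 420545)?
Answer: -134/193261 ≈ -0.00069336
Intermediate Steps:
(x(415) + F(189, -484))/(-352499 - 420545) = ((438 - 1*415) + 513)/(-352499 - 420545) = ((438 - 415) + 513)/(-773044) = (23 + 513)*(-1/773044) = 536*(-1/773044) = -134/193261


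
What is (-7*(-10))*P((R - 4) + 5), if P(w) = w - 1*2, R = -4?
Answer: -350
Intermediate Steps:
P(w) = -2 + w (P(w) = w - 2 = -2 + w)
(-7*(-10))*P((R - 4) + 5) = (-7*(-10))*(-2 + ((-4 - 4) + 5)) = 70*(-2 + (-8 + 5)) = 70*(-2 - 3) = 70*(-5) = -350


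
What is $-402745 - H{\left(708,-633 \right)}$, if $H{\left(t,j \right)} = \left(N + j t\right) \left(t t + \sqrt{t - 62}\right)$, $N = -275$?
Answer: $224785924151 + 448439 \sqrt{646} \approx 2.248 \cdot 10^{11}$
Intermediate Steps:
$H{\left(t,j \right)} = \left(-275 + j t\right) \left(t^{2} + \sqrt{-62 + t}\right)$ ($H{\left(t,j \right)} = \left(-275 + j t\right) \left(t t + \sqrt{t - 62}\right) = \left(-275 + j t\right) \left(t^{2} + \sqrt{-62 + t}\right)$)
$-402745 - H{\left(708,-633 \right)} = -402745 - \left(- 275 \cdot 708^{2} - 275 \sqrt{-62 + 708} - 633 \cdot 708^{3} - 448164 \sqrt{-62 + 708}\right) = -402745 - \left(\left(-275\right) 501264 - 275 \sqrt{646} - 224648479296 - 448164 \sqrt{646}\right) = -402745 - \left(-137847600 - 275 \sqrt{646} - 224648479296 - 448164 \sqrt{646}\right) = -402745 - \left(-224786326896 - 448439 \sqrt{646}\right) = -402745 + \left(224786326896 + 448439 \sqrt{646}\right) = 224785924151 + 448439 \sqrt{646}$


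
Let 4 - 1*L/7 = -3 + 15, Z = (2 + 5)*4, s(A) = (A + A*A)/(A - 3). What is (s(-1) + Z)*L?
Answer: -1568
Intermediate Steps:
s(A) = (A + A²)/(-3 + A)
Z = 28 (Z = 7*4 = 28)
L = -56 (L = 28 - 7*(-3 + 15) = 28 - 7*12 = 28 - 84 = -56)
(s(-1) + Z)*L = (-(1 - 1)/(-3 - 1) + 28)*(-56) = (-1*0/(-4) + 28)*(-56) = (-1*(-¼)*0 + 28)*(-56) = (0 + 28)*(-56) = 28*(-56) = -1568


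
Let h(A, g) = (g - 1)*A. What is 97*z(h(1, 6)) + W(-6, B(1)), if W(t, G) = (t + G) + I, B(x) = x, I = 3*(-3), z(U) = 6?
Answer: 568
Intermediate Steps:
h(A, g) = A*(-1 + g) (h(A, g) = (-1 + g)*A = A*(-1 + g))
I = -9
W(t, G) = -9 + G + t (W(t, G) = (t + G) - 9 = (G + t) - 9 = -9 + G + t)
97*z(h(1, 6)) + W(-6, B(1)) = 97*6 + (-9 + 1 - 6) = 582 - 14 = 568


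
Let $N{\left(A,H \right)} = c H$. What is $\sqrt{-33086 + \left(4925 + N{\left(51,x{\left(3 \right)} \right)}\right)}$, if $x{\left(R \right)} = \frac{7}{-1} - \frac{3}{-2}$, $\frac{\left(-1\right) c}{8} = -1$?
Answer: $i \sqrt{28205} \approx 167.94 i$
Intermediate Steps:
$c = 8$ ($c = \left(-8\right) \left(-1\right) = 8$)
$x{\left(R \right)} = - \frac{11}{2}$ ($x{\left(R \right)} = 7 \left(-1\right) - - \frac{3}{2} = -7 + \frac{3}{2} = - \frac{11}{2}$)
$N{\left(A,H \right)} = 8 H$
$\sqrt{-33086 + \left(4925 + N{\left(51,x{\left(3 \right)} \right)}\right)} = \sqrt{-33086 + \left(4925 + 8 \left(- \frac{11}{2}\right)\right)} = \sqrt{-33086 + \left(4925 - 44\right)} = \sqrt{-33086 + 4881} = \sqrt{-28205} = i \sqrt{28205}$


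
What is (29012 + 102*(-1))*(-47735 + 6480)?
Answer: -1192682050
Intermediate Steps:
(29012 + 102*(-1))*(-47735 + 6480) = (29012 - 102)*(-41255) = 28910*(-41255) = -1192682050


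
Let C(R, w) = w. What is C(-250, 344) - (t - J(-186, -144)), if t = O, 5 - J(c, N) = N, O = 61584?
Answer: -61091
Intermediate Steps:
J(c, N) = 5 - N
t = 61584
C(-250, 344) - (t - J(-186, -144)) = 344 - (61584 - (5 - 1*(-144))) = 344 - (61584 - (5 + 144)) = 344 - (61584 - 1*149) = 344 - (61584 - 149) = 344 - 1*61435 = 344 - 61435 = -61091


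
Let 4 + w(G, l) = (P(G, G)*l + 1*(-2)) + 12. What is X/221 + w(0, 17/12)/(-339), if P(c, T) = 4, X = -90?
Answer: -99265/224757 ≈ -0.44165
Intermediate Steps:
w(G, l) = 6 + 4*l (w(G, l) = -4 + ((4*l + 1*(-2)) + 12) = -4 + ((4*l - 2) + 12) = -4 + ((-2 + 4*l) + 12) = -4 + (10 + 4*l) = 6 + 4*l)
X/221 + w(0, 17/12)/(-339) = -90/221 + (6 + 4*(17/12))/(-339) = -90*1/221 + (6 + 4*(17*(1/12)))*(-1/339) = -90/221 + (6 + 4*(17/12))*(-1/339) = -90/221 + (6 + 17/3)*(-1/339) = -90/221 + (35/3)*(-1/339) = -90/221 - 35/1017 = -99265/224757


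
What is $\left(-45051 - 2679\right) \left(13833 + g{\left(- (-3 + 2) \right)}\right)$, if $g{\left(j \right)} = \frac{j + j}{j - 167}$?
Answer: $- \frac{54800626740}{83} \approx -6.6025 \cdot 10^{8}$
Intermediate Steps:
$g{\left(j \right)} = \frac{2 j}{-167 + j}$
$\left(-45051 - 2679\right) \left(13833 + g{\left(- (-3 + 2) \right)}\right) = \left(-45051 - 2679\right) \left(13833 + \frac{2 \left(- (-3 + 2)\right)}{-167 - \left(-3 + 2\right)}\right) = - 47730 \left(13833 + \frac{2 \left(\left(-1\right) \left(-1\right)\right)}{-167 - -1}\right) = - 47730 \left(13833 + 2 \cdot 1 \frac{1}{-167 + 1}\right) = - 47730 \left(13833 + 2 \cdot 1 \frac{1}{-166}\right) = - 47730 \left(13833 + 2 \cdot 1 \left(- \frac{1}{166}\right)\right) = - 47730 \left(13833 - \frac{1}{83}\right) = \left(-47730\right) \frac{1148138}{83} = - \frac{54800626740}{83}$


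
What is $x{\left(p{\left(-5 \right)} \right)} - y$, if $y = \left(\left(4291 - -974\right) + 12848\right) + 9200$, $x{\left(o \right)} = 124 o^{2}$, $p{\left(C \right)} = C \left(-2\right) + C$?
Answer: $-24213$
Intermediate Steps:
$p{\left(C \right)} = - C$ ($p{\left(C \right)} = - 2 C + C = - C$)
$y = 27313$ ($y = \left(\left(4291 + 974\right) + 12848\right) + 9200 = \left(5265 + 12848\right) + 9200 = 18113 + 9200 = 27313$)
$x{\left(p{\left(-5 \right)} \right)} - y = 124 \left(\left(-1\right) \left(-5\right)\right)^{2} - 27313 = 124 \cdot 5^{2} - 27313 = 124 \cdot 25 - 27313 = 3100 - 27313 = -24213$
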